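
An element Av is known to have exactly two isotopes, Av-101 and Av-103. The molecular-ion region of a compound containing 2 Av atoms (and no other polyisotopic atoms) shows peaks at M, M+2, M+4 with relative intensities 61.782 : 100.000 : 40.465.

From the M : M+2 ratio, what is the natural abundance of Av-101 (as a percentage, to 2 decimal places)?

55.27%

Write p for the Av-101 fraction. I(M+2)/I(M) = [C(2,1)·p^1·(1−p)] / p^2 = 2·(1−p)/p = 100.000/61.782 = 1.6186
(1−p)/p = 1.6186/2 = 0.8093  ⇒  p = 1/(1 + 0.8093) = 0.5527
Av-101: 55.27%, Av-103: 44.73%.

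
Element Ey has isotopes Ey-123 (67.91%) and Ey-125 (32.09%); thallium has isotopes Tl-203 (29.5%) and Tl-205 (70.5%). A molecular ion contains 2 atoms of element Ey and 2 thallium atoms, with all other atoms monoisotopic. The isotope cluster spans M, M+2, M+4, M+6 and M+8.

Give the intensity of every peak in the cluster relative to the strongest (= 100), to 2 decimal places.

9.57 : 54.77 : 100.00 : 61.85 : 12.20

Element Ey pattern (n=2): 0.46117681 : 0.43584638 : 0.10297681
Thallium pattern (n=2): 0.087025 : 0.41595 : 0.497025
Convolve the two distributions (both contribute in 2-u steps):
  M: 0.46117681×0.087025 = 0.040134
  M+2: 0.46117681×0.41595 + 0.43584638×0.087025 = 0.229756
  M+4: 0.46117681×0.497025 + 0.43584638×0.41595 + 0.10297681×0.087025 = 0.419468
  M+6: 0.43584638×0.497025 + 0.10297681×0.41595 = 0.259460
  M+8: 0.10297681×0.497025 = 0.051182
Scale to base peak (0.419468) = 100: 9.57 : 54.77 : 100.00 : 61.85 : 12.20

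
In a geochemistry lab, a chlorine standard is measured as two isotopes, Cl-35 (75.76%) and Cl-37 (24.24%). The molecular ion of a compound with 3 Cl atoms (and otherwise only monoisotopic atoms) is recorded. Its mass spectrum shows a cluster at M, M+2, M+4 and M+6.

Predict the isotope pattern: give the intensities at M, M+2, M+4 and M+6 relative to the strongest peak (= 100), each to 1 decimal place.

Expanding (0.7576 + 0.2424)^3:
P(M) = 0.7576^3 = 0.434830
P(M+2) = 3 × 0.7576^2 × 0.2424^1 = 0.417382
P(M+4) = 3 × 0.7576^1 × 0.2424^2 = 0.133545
P(M+6) = 0.2424^3 = 0.014243
The M peak is largest (0.434830); scaling to 100 gives 100.0 : 96.0 : 30.7 : 3.3.

100.0 : 96.0 : 30.7 : 3.3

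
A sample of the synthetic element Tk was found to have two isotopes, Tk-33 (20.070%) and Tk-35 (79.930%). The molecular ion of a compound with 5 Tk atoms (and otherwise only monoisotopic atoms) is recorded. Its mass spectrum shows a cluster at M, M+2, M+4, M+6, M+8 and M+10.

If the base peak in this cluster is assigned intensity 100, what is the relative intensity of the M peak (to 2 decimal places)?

0.08

(0.20070 + 0.79930)^5 gives M 0.0003, M+2 0.0065, M+4 0.0516, M+6 0.2057, M+8 0.4096, M+10 0.3262; the largest is M+8.
P(M+8) = C(5,4) × 0.20070^1 × 0.79930^4 = 5 × 0.2007 × 0.40816828 = 0.409597 (base)
P(M) = C(5,0) × 0.20070^5 × 0.79930^0 = 1 × 0.00032564 × 1.0000 = 0.000326
Relative intensity = 0.000326 / 0.409597 × 100 = 0.08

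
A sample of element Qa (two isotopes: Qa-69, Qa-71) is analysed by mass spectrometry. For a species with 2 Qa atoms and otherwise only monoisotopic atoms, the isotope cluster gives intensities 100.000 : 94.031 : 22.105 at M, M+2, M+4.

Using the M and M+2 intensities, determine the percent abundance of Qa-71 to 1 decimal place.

Let p = fractional abundance of Qa-69. I(M+2)/I(M) = [C(2,1)·p^1·(1−p)] / p^2 = 2·(1−p)/p = 94.031/100.000 = 0.9403
(1−p)/p = 0.9403/2 = 0.4702  ⇒  p = 1/(1 + 0.4702) = 0.6802
Qa-69: 68.0%, Qa-71: 32.0%.

32.0%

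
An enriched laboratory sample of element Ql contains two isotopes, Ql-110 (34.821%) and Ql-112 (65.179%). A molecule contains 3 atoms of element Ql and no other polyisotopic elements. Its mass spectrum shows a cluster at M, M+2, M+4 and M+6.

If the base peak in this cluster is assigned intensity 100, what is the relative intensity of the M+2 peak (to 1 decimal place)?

53.4

Term probabilities: M 0.0422, M+2 0.2371, M+4 0.4438, M+6 0.2769. Base peak = M+4.
P(M+4) = C(3,2) × 0.34821^1 × 0.65179^2 = 3 × 0.34821 × 0.4248302 = 0.443790 (base)
P(M+2) = C(3,1) × 0.34821^2 × 0.65179^1 = 3 × 0.1212502 × 0.65179 = 0.237089
Relative intensity = 0.237089 / 0.443790 × 100 = 53.4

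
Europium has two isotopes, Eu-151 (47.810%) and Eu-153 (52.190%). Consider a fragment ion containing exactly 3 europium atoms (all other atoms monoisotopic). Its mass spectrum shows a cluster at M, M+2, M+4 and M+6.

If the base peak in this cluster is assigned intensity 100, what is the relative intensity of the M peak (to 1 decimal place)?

28.0

Binomial terms of (0.47810 + 0.52190)^3: M 0.1093, M+2 0.3579, M+4 0.3907, M+6 0.1422 → M+4 is the base peak.
P(M+4) = C(3,2) × 0.47810^1 × 0.52190^2 = 3 × 0.4781 × 0.27237961 = 0.390674 (base)
P(M) = C(3,0) × 0.47810^3 × 0.52190^0 = 1 × 0.10928391 × 1.0000 = 0.109284
Relative intensity = 0.109284 / 0.390674 × 100 = 28.0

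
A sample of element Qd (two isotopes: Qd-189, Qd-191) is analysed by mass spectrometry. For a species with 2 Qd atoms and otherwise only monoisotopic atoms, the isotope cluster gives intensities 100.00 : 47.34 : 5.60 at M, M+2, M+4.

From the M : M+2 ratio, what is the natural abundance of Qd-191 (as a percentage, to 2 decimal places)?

Write p for the Qd-189 fraction. I(M+2)/I(M) = [C(2,1)·p^1·(1−p)] / p^2 = 2·(1−p)/p = 47.34/100.00 = 0.4734
(1−p)/p = 0.4734/2 = 0.2367  ⇒  p = 1/(1 + 0.2367) = 0.8086
Qd-189: 80.86%, Qd-191: 19.14%.

19.14%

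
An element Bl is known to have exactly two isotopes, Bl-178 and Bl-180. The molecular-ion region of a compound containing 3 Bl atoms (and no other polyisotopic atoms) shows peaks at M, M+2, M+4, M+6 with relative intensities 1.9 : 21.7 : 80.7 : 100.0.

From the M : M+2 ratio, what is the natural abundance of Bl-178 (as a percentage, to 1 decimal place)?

Write p for the Bl-178 fraction. I(M+2)/I(M) = [C(3,1)·p^2·(1−p)] / p^3 = 3·(1−p)/p = 21.7/1.9 = 11.4211
(1−p)/p = 11.4211/3 = 3.8070  ⇒  p = 1/(1 + 3.8070) = 0.2080
Bl-178: 20.8%, Bl-180: 79.2%.

20.8%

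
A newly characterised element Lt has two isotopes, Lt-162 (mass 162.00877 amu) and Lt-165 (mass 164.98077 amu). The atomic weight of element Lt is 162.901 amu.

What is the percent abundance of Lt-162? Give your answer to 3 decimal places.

Writing the weighted mean with unknown fraction x of Lt-162:
162.00877·x + 164.98077·(1 − x) = 162.901
(162.00877 − 164.98077)·x = 162.901 − 164.98077
x = -2.07977 / -2.97200 = 0.69979 → 69.979% Lt-162, 30.021% Lt-165.

69.979%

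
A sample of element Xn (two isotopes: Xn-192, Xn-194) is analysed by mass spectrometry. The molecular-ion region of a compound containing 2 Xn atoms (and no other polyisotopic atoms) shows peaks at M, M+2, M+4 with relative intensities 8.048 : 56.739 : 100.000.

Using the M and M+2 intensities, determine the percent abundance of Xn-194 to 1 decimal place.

77.9%

If p is the fraction of Xn that is Xn-192, then I(M+2)/I(M) = [C(2,1)·p^1·(1−p)] / p^2 = 2·(1−p)/p = 56.739/8.048 = 7.0501
(1−p)/p = 7.0501/2 = 3.5250  ⇒  p = 1/(1 + 3.5250) = 0.2210
Xn-192: 22.1%, Xn-194: 77.9%.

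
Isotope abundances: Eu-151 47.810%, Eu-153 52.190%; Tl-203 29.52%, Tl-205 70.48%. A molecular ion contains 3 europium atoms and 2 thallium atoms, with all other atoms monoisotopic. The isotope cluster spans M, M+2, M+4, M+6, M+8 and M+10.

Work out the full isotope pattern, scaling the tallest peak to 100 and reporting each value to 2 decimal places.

Europium pattern (n=3): 0.10928391 : 0.3578871 : 0.39067407 : 0.14215492
Thallium pattern (n=2): 0.08714304 : 0.41611392 : 0.49674304
Convolve the two distributions (both contribute in 2-u steps):
  M: 0.10928391×0.08714304 = 0.009523
  M+2: 0.10928391×0.41611392 + 0.3578871×0.08714304 = 0.076662
  M+4: 0.10928391×0.49674304 + 0.3578871×0.41611392 + 0.39067407×0.08714304 = 0.237252
  M+6: 0.3578871×0.49674304 + 0.39067407×0.41611392 + 0.14215492×0.08714304 = 0.352731
  M+8: 0.39067407×0.49674304 + 0.14215492×0.41611392 = 0.253217
  M+10: 0.14215492×0.49674304 = 0.070614
Scale to base peak (0.352731) = 100: 2.70 : 21.73 : 67.26 : 100.00 : 71.79 : 20.02

2.70 : 21.73 : 67.26 : 100.00 : 71.79 : 20.02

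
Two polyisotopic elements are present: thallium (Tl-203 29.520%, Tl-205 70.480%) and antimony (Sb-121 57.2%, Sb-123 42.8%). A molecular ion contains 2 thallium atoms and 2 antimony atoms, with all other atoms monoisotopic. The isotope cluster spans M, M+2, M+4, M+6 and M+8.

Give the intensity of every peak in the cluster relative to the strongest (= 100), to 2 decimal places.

Thallium pattern (n=2): 0.08714304 : 0.41611392 : 0.49674304
Antimony pattern (n=2): 0.327184 : 0.489632 : 0.183184
Convolve the two distributions (both contribute in 2-u steps):
  M: 0.08714304×0.327184 = 0.028512
  M+2: 0.08714304×0.489632 + 0.41611392×0.327184 = 0.178814
  M+4: 0.08714304×0.183184 + 0.41611392×0.489632 + 0.49674304×0.327184 = 0.382232
  M+6: 0.41611392×0.183184 + 0.49674304×0.489632 = 0.319447
  M+8: 0.49674304×0.183184 = 0.090995
Scale to base peak (0.382232) = 100: 7.46 : 46.78 : 100.00 : 83.57 : 23.81

7.46 : 46.78 : 100.00 : 83.57 : 23.81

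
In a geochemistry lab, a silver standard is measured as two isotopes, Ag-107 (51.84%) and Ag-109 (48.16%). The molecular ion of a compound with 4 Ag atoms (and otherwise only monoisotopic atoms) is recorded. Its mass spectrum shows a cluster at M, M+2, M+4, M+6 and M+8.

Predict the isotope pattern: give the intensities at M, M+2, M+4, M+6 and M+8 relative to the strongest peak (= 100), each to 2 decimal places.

19.31 : 71.76 : 100.00 : 61.93 : 14.38

Each Ag atom is independently Ag-107 (p = 0.5184) or Ag-109 (q = 0.4816); the cluster is the binomial expansion (p + q)^4.
P(M) = 0.5184^4 = 0.072220
P(M+2) = 4 × 0.5184^3 × 0.4816^1 = 0.268375
P(M+4) = 6 × 0.5184^2 × 0.4816^2 = 0.373985
P(M+6) = 4 × 0.5184^1 × 0.4816^3 = 0.231624
P(M+8) = 0.4816^4 = 0.053795
The M+4 peak is largest (0.373985); scaling to 100 gives 19.31 : 71.76 : 100.00 : 61.93 : 14.38.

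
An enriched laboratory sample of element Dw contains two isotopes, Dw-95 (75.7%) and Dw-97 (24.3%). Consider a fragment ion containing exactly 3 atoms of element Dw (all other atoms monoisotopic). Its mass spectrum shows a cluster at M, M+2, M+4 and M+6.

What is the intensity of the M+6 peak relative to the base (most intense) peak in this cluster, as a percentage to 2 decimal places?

3.31%

(0.757 + 0.243)^3 gives M 0.4338, M+2 0.4178, M+4 0.1341, M+6 0.0143; the largest is M.
P(M) = C(3,0) × 0.757^3 × 0.243^0 = 1 × 0.43379809 × 1.0000 = 0.433798 (base)
P(M+6) = C(3,3) × 0.757^0 × 0.243^3 = 1 × 1.0000 × 0.01434891 = 0.014349
Relative intensity = 0.014349 / 0.433798 × 100 = 3.31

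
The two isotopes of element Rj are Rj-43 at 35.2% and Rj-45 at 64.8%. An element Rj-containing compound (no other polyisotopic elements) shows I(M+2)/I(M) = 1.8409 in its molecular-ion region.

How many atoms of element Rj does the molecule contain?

1

With n Rj atoms, P(M+2)/P(M) = C(n,1)·p^(n−1)q / p^n = n·q/p = n · 0.648/0.352.
n = 1.8409 × 0.352/0.648 = 1.00 ≈ 1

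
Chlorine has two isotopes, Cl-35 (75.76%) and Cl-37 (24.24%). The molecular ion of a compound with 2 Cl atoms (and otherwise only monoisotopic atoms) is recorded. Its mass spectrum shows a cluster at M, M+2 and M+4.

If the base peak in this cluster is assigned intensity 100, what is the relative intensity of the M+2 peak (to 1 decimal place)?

(0.7576 + 0.2424)^2 gives M 0.5740, M+2 0.3673, M+4 0.0588; the largest is M.
P(M) = C(2,0) × 0.7576^2 × 0.2424^0 = 1 × 0.57395776 × 1.0000 = 0.573958 (base)
P(M+2) = C(2,1) × 0.7576^1 × 0.2424^1 = 2 × 0.7576 × 0.2424 = 0.367284
Relative intensity = 0.367284 / 0.573958 × 100 = 64.0

64.0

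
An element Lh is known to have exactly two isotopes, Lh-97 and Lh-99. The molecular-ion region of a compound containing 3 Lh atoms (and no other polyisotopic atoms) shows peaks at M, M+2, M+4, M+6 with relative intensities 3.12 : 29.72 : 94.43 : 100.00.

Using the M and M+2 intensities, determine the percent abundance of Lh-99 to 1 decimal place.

Let p = fractional abundance of Lh-97. I(M+2)/I(M) = [C(3,1)·p^2·(1−p)] / p^3 = 3·(1−p)/p = 29.72/3.12 = 9.5256
(1−p)/p = 9.5256/3 = 3.1752  ⇒  p = 1/(1 + 3.1752) = 0.2395
Lh-97: 24.0%, Lh-99: 76.0%.

76.0%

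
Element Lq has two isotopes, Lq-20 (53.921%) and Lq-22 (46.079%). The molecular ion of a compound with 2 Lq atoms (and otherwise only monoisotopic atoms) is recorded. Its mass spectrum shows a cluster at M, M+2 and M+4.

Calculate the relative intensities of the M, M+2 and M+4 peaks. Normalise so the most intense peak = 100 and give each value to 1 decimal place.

58.5 : 100.0 : 42.7

The 2 Lq atoms are independent, so intensities follow the terms of (0.53921 + 0.46079)^2.
P(M) = 0.53921^2 = 0.290747
P(M+2) = 2 × 0.53921^1 × 0.46079^1 = 0.496925
P(M+4) = 0.46079^2 = 0.212327
The M+2 peak is largest (0.496925); scaling to 100 gives 58.5 : 100.0 : 42.7.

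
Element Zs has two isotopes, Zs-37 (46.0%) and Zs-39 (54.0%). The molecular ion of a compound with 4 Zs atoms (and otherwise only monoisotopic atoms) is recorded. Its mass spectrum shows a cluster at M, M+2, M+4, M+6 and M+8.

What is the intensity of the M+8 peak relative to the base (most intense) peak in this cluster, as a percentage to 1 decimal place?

23.0%

Binomial terms of (0.460 + 0.540)^4: M 0.0448, M+2 0.2102, M+4 0.3702, M+6 0.2897, M+8 0.0850 → M+4 is the base peak.
P(M+4) = C(4,2) × 0.460^2 × 0.540^2 = 6 × 0.2116 × 0.2916 = 0.370215 (base)
P(M+8) = C(4,4) × 0.460^0 × 0.540^4 = 1 × 1.0000 × 0.08503056 = 0.085031
Relative intensity = 0.085031 / 0.370215 × 100 = 23.0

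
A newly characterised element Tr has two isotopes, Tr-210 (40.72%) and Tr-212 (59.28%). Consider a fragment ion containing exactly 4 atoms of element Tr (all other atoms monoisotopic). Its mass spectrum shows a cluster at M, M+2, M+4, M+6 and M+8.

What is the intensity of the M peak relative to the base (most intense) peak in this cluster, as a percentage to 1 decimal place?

7.9%

Binomial terms of (0.4072 + 0.5928)^4: M 0.0275, M+2 0.1601, M+4 0.3496, M+6 0.3393, M+8 0.1235 → M+4 is the base peak.
P(M+4) = C(4,2) × 0.4072^2 × 0.5928^2 = 6 × 0.16581184 × 0.35141184 = 0.349609 (base)
P(M) = C(4,0) × 0.4072^4 × 0.5928^0 = 1 × 0.02749357 × 1.0000 = 0.027494
Relative intensity = 0.027494 / 0.349609 × 100 = 7.9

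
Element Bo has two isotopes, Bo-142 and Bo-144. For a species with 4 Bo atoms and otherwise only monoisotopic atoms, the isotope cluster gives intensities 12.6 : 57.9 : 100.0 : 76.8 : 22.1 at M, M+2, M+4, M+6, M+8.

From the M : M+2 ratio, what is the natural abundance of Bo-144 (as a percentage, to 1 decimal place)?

Write p for the Bo-142 fraction. I(M+2)/I(M) = [C(4,1)·p^3·(1−p)] / p^4 = 4·(1−p)/p = 57.9/12.6 = 4.5952
(1−p)/p = 4.5952/4 = 1.1488  ⇒  p = 1/(1 + 1.1488) = 0.4654
Bo-142: 46.5%, Bo-144: 53.5%.

53.5%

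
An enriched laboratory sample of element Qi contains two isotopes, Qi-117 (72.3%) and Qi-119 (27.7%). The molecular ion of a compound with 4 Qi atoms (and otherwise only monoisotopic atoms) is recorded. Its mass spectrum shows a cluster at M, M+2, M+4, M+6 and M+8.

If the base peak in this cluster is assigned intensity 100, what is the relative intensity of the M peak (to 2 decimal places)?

65.25

Term probabilities: M 0.2732, M+2 0.4187, M+4 0.2407, M+6 0.0615, M+8 0.0059. Base peak = M+2.
P(M+2) = C(4,1) × 0.723^3 × 0.277^1 = 4 × 0.37793307 × 0.2770 = 0.418750 (base)
P(M) = C(4,0) × 0.723^4 × 0.277^0 = 1 × 0.27324561 × 1.0000 = 0.273246
Relative intensity = 0.273246 / 0.418750 × 100 = 65.25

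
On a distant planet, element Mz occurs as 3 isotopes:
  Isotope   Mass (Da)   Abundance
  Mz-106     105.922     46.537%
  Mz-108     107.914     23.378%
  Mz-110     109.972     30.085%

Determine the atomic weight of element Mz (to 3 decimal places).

Average mass = Σ (abundance × isotope mass) = 0.46537 × 105.922 + 0.23378 × 107.914 + 0.30085 × 109.972
= 49.2929 + 25.2281 + 33.0851 = 107.6061 Da

107.606 Da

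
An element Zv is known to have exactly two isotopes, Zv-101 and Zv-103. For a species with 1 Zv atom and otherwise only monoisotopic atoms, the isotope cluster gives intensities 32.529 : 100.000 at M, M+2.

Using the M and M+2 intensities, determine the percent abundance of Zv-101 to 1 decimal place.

Let p = fractional abundance of Zv-101. I(M+2)/I(M) = [C(1,1)·p^0·(1−p)] / p^1 = 1·(1−p)/p = 100.000/32.529 = 3.0742
(1−p)/p = 3.0742/1 = 3.0742  ⇒  p = 1/(1 + 3.0742) = 0.2454
Zv-101: 24.5%, Zv-103: 75.5%.

24.5%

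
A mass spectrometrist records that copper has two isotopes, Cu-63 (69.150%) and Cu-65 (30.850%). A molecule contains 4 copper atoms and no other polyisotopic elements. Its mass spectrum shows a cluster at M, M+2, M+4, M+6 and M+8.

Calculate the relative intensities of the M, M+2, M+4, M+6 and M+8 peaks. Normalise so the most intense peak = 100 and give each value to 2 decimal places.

56.04 : 100.00 : 66.92 : 19.90 : 2.22

The 4 Cu atoms are independent, so intensities follow the terms of (0.69150 + 0.30850)^4.
P(M) = 0.69150^4 = 0.228649
P(M+2) = 4 × 0.69150^3 × 0.30850^1 = 0.408030
P(M+4) = 6 × 0.69150^2 × 0.30850^2 = 0.273052
P(M+6) = 4 × 0.69150^1 × 0.30850^3 = 0.081212
P(M+8) = 0.30850^4 = 0.009058
The M+2 peak is largest (0.408030); scaling to 100 gives 56.04 : 100.00 : 66.92 : 19.90 : 2.22.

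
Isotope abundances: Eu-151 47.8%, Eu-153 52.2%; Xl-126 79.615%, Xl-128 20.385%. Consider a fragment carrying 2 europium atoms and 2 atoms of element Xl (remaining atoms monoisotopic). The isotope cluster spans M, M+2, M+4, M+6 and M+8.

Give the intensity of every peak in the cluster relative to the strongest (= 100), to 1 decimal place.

37.1 : 100.0 : 88.1 : 28.0 : 2.9

Europium pattern (n=2): 0.228484 : 0.499032 : 0.272484
Element Xl pattern (n=2): 0.63385482 : 0.32459036 : 0.04155482
Convolve the two distributions (both contribute in 2-u steps):
  M: 0.228484×0.63385482 = 0.144826
  M+2: 0.228484×0.32459036 + 0.499032×0.63385482 = 0.390478
  M+4: 0.228484×0.04155482 + 0.499032×0.32459036 + 0.272484×0.63385482 = 0.344191
  M+6: 0.499032×0.04155482 + 0.272484×0.32459036 = 0.109183
  M+8: 0.272484×0.04155482 = 0.011323
Scale to base peak (0.390478) = 100: 37.1 : 100.0 : 88.1 : 28.0 : 2.9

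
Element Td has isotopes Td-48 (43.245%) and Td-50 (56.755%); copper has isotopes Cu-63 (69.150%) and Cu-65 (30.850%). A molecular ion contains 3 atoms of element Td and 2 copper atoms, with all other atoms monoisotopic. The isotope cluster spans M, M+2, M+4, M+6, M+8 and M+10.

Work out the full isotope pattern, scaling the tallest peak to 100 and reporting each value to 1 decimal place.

Element Td pattern (n=3): 0.08087377 : 0.31841769 : 0.4178933 : 0.18281523
Copper pattern (n=2): 0.47817225 : 0.4266555 : 0.09517225
Convolve the two distributions (both contribute in 2-u steps):
  M: 0.08087377×0.47817225 = 0.038672
  M+2: 0.08087377×0.4266555 + 0.31841769×0.47817225 = 0.186764
  M+4: 0.08087377×0.09517225 + 0.31841769×0.4266555 + 0.4178933×0.47817225 = 0.343377
  M+6: 0.31841769×0.09517225 + 0.4178933×0.4266555 + 0.18281523×0.47817225 = 0.296018
  M+8: 0.4178933×0.09517225 + 0.18281523×0.4266555 = 0.117771
  M+10: 0.18281523×0.09517225 = 0.017399
Scale to base peak (0.343377) = 100: 11.3 : 54.4 : 100.0 : 86.2 : 34.3 : 5.1

11.3 : 54.4 : 100.0 : 86.2 : 34.3 : 5.1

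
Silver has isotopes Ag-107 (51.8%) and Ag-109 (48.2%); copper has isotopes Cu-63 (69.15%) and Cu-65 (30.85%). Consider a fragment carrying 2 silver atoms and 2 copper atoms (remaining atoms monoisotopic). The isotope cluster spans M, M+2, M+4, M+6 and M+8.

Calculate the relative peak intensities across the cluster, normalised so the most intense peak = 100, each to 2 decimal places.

Silver pattern (n=2): 0.268324 : 0.499352 : 0.232324
Copper pattern (n=2): 0.47817225 : 0.4266555 : 0.09517225
Convolve the two distributions (both contribute in 2-u steps):
  M: 0.268324×0.47817225 = 0.128305
  M+2: 0.268324×0.4266555 + 0.499352×0.47817225 = 0.353258
  M+4: 0.268324×0.09517225 + 0.499352×0.4266555 + 0.232324×0.47817225 = 0.349679
  M+6: 0.499352×0.09517225 + 0.232324×0.4266555 = 0.146647
  M+8: 0.232324×0.09517225 = 0.022111
Scale to base peak (0.353258) = 100: 36.32 : 100.00 : 98.99 : 41.51 : 6.26

36.32 : 100.00 : 98.99 : 41.51 : 6.26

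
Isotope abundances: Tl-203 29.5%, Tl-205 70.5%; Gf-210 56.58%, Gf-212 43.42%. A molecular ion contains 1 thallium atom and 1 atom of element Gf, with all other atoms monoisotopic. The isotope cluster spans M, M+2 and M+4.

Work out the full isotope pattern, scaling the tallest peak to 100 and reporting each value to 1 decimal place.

31.7 : 100.0 : 58.1

Thallium pattern (n=1): 0.2950 : 0.7050
Element Gf pattern (n=1): 0.5658 : 0.4342
Convolve the two distributions (both contribute in 2-u steps):
  M: 0.2950×0.5658 = 0.166911
  M+2: 0.2950×0.4342 + 0.7050×0.5658 = 0.526978
  M+4: 0.7050×0.4342 = 0.306111
Scale to base peak (0.526978) = 100: 31.7 : 100.0 : 58.1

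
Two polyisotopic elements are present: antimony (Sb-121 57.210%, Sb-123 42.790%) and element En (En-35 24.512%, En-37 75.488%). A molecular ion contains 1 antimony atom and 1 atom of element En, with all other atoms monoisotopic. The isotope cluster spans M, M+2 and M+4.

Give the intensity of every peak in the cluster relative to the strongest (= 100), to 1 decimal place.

26.1 : 100.0 : 60.2

Antimony pattern (n=1): 0.5721 : 0.4279
Element En pattern (n=1): 0.24512 : 0.75488
Convolve the two distributions (both contribute in 2-u steps):
  M: 0.5721×0.24512 = 0.140233
  M+2: 0.5721×0.75488 + 0.4279×0.24512 = 0.536754
  M+4: 0.4279×0.75488 = 0.323013
Scale to base peak (0.536754) = 100: 26.1 : 100.0 : 60.2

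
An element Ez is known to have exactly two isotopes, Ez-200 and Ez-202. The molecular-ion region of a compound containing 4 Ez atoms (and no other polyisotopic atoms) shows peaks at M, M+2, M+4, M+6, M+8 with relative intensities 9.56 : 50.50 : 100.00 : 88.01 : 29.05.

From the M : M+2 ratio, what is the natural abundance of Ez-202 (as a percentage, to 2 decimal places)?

If p is the fraction of Ez that is Ez-200, then I(M+2)/I(M) = [C(4,1)·p^3·(1−p)] / p^4 = 4·(1−p)/p = 50.50/9.56 = 5.2824
(1−p)/p = 5.2824/4 = 1.3206  ⇒  p = 1/(1 + 1.3206) = 0.4309
Ez-200: 43.09%, Ez-202: 56.91%.

56.91%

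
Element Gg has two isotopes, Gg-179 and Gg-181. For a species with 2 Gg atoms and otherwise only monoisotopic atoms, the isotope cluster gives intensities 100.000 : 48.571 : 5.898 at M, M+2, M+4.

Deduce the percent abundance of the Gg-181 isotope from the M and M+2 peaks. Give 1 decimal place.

19.5%

If p is the fraction of Gg that is Gg-179, then I(M+2)/I(M) = [C(2,1)·p^1·(1−p)] / p^2 = 2·(1−p)/p = 48.571/100.000 = 0.4857
(1−p)/p = 0.4857/2 = 0.2429  ⇒  p = 1/(1 + 0.2429) = 0.8046
Gg-179: 80.5%, Gg-181: 19.5%.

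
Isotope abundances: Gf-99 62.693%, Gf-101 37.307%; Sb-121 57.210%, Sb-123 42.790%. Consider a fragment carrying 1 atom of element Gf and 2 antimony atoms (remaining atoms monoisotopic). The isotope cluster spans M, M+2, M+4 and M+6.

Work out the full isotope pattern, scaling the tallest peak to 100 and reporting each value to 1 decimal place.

47.8 : 100.0 : 69.3 : 15.9

Element Gf pattern (n=1): 0.62693 : 0.37307
Antimony pattern (n=2): 0.32729841 : 0.48960318 : 0.18309841
Convolve the two distributions (both contribute in 2-u steps):
  M: 0.62693×0.32729841 = 0.205193
  M+2: 0.62693×0.48960318 + 0.37307×0.32729841 = 0.429052
  M+4: 0.62693×0.18309841 + 0.37307×0.48960318 = 0.297446
  M+6: 0.37307×0.18309841 = 0.068309
Scale to base peak (0.429052) = 100: 47.8 : 100.0 : 69.3 : 15.9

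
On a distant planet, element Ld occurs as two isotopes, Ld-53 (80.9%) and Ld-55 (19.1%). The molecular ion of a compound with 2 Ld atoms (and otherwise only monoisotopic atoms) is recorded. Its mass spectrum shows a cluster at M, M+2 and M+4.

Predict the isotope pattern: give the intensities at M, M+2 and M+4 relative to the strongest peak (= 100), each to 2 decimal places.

100.00 : 47.22 : 5.57

The 2 Ld atoms are independent, so intensities follow the terms of (0.809 + 0.191)^2.
P(M) = 0.809^2 = 0.654481
P(M+2) = 2 × 0.809^1 × 0.191^1 = 0.309038
P(M+4) = 0.191^2 = 0.036481
The M peak is largest (0.654481); scaling to 100 gives 100.00 : 47.22 : 5.57.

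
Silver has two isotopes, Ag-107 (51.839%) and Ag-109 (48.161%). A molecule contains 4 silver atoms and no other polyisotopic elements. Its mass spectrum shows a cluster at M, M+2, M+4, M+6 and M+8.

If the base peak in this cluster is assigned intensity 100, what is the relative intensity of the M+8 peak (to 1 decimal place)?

Term probabilities: M 0.0722, M+2 0.2684, M+4 0.3740, M+6 0.2316, M+8 0.0538. Base peak = M+4.
P(M+4) = C(4,2) × 0.51839^2 × 0.48161^2 = 6 × 0.26872819 × 0.23194819 = 0.373986 (base)
P(M+8) = C(4,4) × 0.51839^0 × 0.48161^4 = 1 × 1.0000 × 0.05379996 = 0.053800
Relative intensity = 0.053800 / 0.373986 × 100 = 14.4

14.4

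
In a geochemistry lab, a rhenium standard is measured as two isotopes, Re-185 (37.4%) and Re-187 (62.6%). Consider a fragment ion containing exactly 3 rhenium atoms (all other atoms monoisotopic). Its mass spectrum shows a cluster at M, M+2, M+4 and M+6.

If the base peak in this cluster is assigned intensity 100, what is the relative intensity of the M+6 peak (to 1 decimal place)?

Term probabilities: M 0.0523, M+2 0.2627, M+4 0.4397, M+6 0.2453. Base peak = M+4.
P(M+4) = C(3,2) × 0.374^1 × 0.626^2 = 3 × 0.3740 × 0.391876 = 0.439685 (base)
P(M+6) = C(3,3) × 0.374^0 × 0.626^3 = 1 × 1.0000 × 0.24531438 = 0.245314
Relative intensity = 0.245314 / 0.439685 × 100 = 55.8

55.8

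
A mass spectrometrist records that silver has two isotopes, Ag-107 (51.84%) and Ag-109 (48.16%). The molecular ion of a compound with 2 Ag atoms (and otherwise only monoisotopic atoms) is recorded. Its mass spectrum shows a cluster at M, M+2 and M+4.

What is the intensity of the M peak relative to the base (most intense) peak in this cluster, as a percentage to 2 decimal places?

53.82%

Binomial terms of (0.5184 + 0.4816)^2: M 0.2687, M+2 0.4993, M+4 0.2319 → M+2 is the base peak.
P(M+2) = C(2,1) × 0.5184^1 × 0.4816^1 = 2 × 0.5184 × 0.4816 = 0.499323 (base)
P(M) = C(2,0) × 0.5184^2 × 0.4816^0 = 1 × 0.26873856 × 1.0000 = 0.268739
Relative intensity = 0.268739 / 0.499323 × 100 = 53.82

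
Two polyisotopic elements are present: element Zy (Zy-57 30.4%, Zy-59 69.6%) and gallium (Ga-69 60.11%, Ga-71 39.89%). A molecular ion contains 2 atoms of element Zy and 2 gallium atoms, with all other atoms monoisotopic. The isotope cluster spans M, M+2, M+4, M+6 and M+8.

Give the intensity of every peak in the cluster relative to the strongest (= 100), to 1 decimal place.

Element Zy pattern (n=2): 0.092416 : 0.423168 : 0.484416
Gallium pattern (n=2): 0.36132121 : 0.47955758 : 0.15912121
Convolve the two distributions (both contribute in 2-u steps):
  M: 0.092416×0.36132121 = 0.033392
  M+2: 0.092416×0.47955758 + 0.423168×0.36132121 = 0.197218
  M+4: 0.092416×0.15912121 + 0.423168×0.47955758 + 0.484416×0.36132121 = 0.392669
  M+6: 0.423168×0.15912121 + 0.484416×0.47955758 = 0.299640
  M+8: 0.484416×0.15912121 = 0.077081
Scale to base peak (0.392669) = 100: 8.5 : 50.2 : 100.0 : 76.3 : 19.6

8.5 : 50.2 : 100.0 : 76.3 : 19.6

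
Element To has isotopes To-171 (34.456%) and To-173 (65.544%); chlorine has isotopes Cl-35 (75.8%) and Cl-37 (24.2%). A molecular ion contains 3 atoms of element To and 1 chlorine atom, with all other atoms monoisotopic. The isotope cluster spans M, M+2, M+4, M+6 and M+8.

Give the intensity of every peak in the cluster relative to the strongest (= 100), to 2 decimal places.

Element To pattern (n=3): 0.04090671 : 0.23344464 : 0.44407058 : 0.28157807
Chlorine pattern (n=1): 0.7580 : 0.2420
Convolve the two distributions (both contribute in 2-u steps):
  M: 0.04090671×0.7580 = 0.031007
  M+2: 0.04090671×0.2420 + 0.23344464×0.7580 = 0.186850
  M+4: 0.23344464×0.2420 + 0.44407058×0.7580 = 0.393099
  M+6: 0.44407058×0.2420 + 0.28157807×0.7580 = 0.320901
  M+8: 0.28157807×0.2420 = 0.068142
Scale to base peak (0.393099) = 100: 7.89 : 47.53 : 100.00 : 81.63 : 17.33

7.89 : 47.53 : 100.00 : 81.63 : 17.33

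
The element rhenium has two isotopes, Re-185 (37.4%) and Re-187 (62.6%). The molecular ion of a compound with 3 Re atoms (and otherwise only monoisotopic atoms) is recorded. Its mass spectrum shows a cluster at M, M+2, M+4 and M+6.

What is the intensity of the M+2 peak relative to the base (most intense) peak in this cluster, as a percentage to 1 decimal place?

(0.374 + 0.626)^3 gives M 0.0523, M+2 0.2627, M+4 0.4397, M+6 0.2453; the largest is M+4.
P(M+4) = C(3,2) × 0.374^1 × 0.626^2 = 3 × 0.3740 × 0.391876 = 0.439685 (base)
P(M+2) = C(3,1) × 0.374^2 × 0.626^1 = 3 × 0.139876 × 0.6260 = 0.262687
Relative intensity = 0.262687 / 0.439685 × 100 = 59.7

59.7%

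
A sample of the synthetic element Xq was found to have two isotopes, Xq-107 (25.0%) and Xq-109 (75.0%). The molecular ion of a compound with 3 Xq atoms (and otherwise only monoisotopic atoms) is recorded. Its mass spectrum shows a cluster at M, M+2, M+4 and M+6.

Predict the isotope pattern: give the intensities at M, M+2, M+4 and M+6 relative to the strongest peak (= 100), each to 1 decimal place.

The 3 Xq atoms are independent, so intensities follow the terms of (0.250 + 0.750)^3.
P(M) = 0.250^3 = 0.015625
P(M+2) = 3 × 0.250^2 × 0.750^1 = 0.140625
P(M+4) = 3 × 0.250^1 × 0.750^2 = 0.421875
P(M+6) = 0.750^3 = 0.421875
The M+4 peak is largest (0.421875); scaling to 100 gives 3.7 : 33.3 : 100.0 : 100.0.

3.7 : 33.3 : 100.0 : 100.0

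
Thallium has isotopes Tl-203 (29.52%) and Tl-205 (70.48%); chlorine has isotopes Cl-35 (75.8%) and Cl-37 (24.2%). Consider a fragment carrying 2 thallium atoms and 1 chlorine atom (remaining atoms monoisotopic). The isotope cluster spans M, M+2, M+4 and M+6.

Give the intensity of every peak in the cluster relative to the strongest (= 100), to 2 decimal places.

13.84 : 70.51 : 100.00 : 25.19

Thallium pattern (n=2): 0.08714304 : 0.41611392 : 0.49674304
Chlorine pattern (n=1): 0.7580 : 0.2420
Convolve the two distributions (both contribute in 2-u steps):
  M: 0.08714304×0.7580 = 0.066054
  M+2: 0.08714304×0.2420 + 0.41611392×0.7580 = 0.336503
  M+4: 0.41611392×0.2420 + 0.49674304×0.7580 = 0.477231
  M+6: 0.49674304×0.2420 = 0.120212
Scale to base peak (0.477231) = 100: 13.84 : 70.51 : 100.00 : 25.19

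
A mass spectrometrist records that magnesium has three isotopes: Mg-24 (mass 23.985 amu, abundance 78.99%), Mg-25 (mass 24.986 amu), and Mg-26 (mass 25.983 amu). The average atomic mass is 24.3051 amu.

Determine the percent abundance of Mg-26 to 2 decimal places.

Let x and y be the fractions of Mg-25 and Mg-26. Then x + y = 1 − 0.7899 = 0.2101 and 24.986x + 25.983y = 24.3051 − 0.7899×23.985 = 5.3593485.
Substituting: 24.986x + 25.983(0.2101 − x) = 5.3593485
(24.986 − 25.983)x = -0.0996798  ⇒  x = 0.09998, y = 0.11012
Mg-25: 10.00%, Mg-26: 11.01%.

11.01%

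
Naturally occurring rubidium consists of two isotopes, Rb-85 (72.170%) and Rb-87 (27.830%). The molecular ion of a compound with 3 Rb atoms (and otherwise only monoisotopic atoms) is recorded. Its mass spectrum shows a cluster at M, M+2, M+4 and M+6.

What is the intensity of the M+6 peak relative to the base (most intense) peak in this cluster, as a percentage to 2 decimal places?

4.96%

(0.72170 + 0.27830)^3 gives M 0.3759, M+2 0.4349, M+4 0.1677, M+6 0.0216; the largest is M+2.
P(M+2) = C(3,1) × 0.72170^2 × 0.27830^1 = 3 × 0.52085089 × 0.2783 = 0.434858 (base)
P(M+6) = C(3,3) × 0.72170^0 × 0.27830^3 = 1 × 1.0000 × 0.02155458 = 0.021555
Relative intensity = 0.021555 / 0.434858 × 100 = 4.96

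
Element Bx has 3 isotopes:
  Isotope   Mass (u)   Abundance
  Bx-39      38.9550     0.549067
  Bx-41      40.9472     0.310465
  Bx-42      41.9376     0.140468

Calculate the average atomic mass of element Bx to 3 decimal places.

39.992 u

Average mass = Σ (abundance × isotope mass) = 0.549067 × 38.9550 + 0.310465 × 40.9472 + 0.140468 × 41.9376
= 21.38890 + 12.71267 + 5.89089 = 39.99246 u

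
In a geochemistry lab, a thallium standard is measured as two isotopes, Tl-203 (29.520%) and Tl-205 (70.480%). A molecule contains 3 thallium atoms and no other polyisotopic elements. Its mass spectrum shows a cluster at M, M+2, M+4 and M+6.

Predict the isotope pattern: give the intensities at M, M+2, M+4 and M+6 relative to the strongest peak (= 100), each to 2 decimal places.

5.85 : 41.88 : 100.00 : 79.58

The 3 Tl atoms are independent, so intensities follow the terms of (0.29520 + 0.70480)^3.
P(M) = 0.29520^3 = 0.025725
P(M+2) = 3 × 0.29520^2 × 0.70480^1 = 0.184255
P(M+4) = 3 × 0.29520^1 × 0.70480^2 = 0.439916
P(M+6) = 0.70480^3 = 0.350104
The M+4 peak is largest (0.439916); scaling to 100 gives 5.85 : 41.88 : 100.00 : 79.58.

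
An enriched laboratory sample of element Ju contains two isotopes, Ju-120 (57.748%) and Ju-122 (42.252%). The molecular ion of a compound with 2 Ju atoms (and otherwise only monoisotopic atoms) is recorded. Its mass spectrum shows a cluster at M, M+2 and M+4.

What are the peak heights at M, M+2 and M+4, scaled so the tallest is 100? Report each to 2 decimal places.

68.34 : 100.00 : 36.58

Expanding (0.57748 + 0.42252)^2:
P(M) = 0.57748^2 = 0.333483
P(M+2) = 2 × 0.57748^1 × 0.42252^1 = 0.487994
P(M+4) = 0.42252^2 = 0.178523
The M+2 peak is largest (0.487994); scaling to 100 gives 68.34 : 100.00 : 36.58.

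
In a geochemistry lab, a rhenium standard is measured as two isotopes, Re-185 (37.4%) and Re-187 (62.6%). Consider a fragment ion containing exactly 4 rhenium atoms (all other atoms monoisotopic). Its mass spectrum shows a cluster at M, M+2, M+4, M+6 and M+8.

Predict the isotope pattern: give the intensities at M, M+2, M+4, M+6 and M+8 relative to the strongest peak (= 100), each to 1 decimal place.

5.3 : 35.7 : 89.6 : 100.0 : 41.8

Each Re atom is independently Re-185 (p = 0.374) or Re-187 (q = 0.626); the cluster is the binomial expansion (p + q)^4.
P(M) = 0.374^4 = 0.019565
P(M+2) = 4 × 0.374^3 × 0.626^1 = 0.130993
P(M+4) = 6 × 0.374^2 × 0.626^2 = 0.328884
P(M+6) = 4 × 0.374^1 × 0.626^3 = 0.366990
P(M+8) = 0.626^4 = 0.153567
The M+6 peak is largest (0.366990); scaling to 100 gives 5.3 : 35.7 : 89.6 : 100.0 : 41.8.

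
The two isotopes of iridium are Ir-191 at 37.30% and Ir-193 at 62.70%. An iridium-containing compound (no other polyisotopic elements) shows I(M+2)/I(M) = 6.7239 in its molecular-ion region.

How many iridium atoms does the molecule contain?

4

With n Ir atoms, P(M+2)/P(M) = C(n,1)·p^(n−1)q / p^n = n·q/p = n · 0.6270/0.3730.
n = 6.7239 × 0.3730/0.6270 = 4.00 ≈ 4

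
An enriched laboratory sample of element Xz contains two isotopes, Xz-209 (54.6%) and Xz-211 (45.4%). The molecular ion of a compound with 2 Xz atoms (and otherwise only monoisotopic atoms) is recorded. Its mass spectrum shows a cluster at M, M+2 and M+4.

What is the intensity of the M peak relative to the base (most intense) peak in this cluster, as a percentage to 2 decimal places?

60.13%

Term probabilities: M 0.2981, M+2 0.4958, M+4 0.2061. Base peak = M+2.
P(M+2) = C(2,1) × 0.546^1 × 0.454^1 = 2 × 0.5460 × 0.4540 = 0.495768 (base)
P(M) = C(2,0) × 0.546^2 × 0.454^0 = 1 × 0.298116 × 1.0000 = 0.298116
Relative intensity = 0.298116 / 0.495768 × 100 = 60.13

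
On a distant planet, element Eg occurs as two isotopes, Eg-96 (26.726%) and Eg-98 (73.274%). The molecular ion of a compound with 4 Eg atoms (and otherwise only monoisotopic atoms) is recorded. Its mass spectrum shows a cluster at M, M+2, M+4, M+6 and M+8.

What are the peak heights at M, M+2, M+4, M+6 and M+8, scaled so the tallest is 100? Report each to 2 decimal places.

1.21 : 13.30 : 54.71 : 100.00 : 68.54

The 4 Eg atoms are independent, so intensities follow the terms of (0.26726 + 0.73274)^4.
P(M) = 0.26726^4 = 0.005102
P(M+2) = 4 × 0.26726^3 × 0.73274^1 = 0.055952
P(M+4) = 6 × 0.26726^2 × 0.73274^2 = 0.230101
P(M+6) = 4 × 0.26726^1 × 0.73274^3 = 0.420575
P(M+8) = 0.73274^4 = 0.288270
The M+6 peak is largest (0.420575); scaling to 100 gives 1.21 : 13.30 : 54.71 : 100.00 : 68.54.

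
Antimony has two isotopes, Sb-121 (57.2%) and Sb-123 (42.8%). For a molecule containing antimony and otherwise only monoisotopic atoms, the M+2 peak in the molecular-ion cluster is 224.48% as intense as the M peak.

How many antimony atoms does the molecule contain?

For n independent Sb atoms, I(M+2)/I(M) = n · (abundance Sb-123) / (abundance Sb-121) = n · 0.428/0.572.
n = 2.2448 × 0.572/0.428 = 3.00 ≈ 3

3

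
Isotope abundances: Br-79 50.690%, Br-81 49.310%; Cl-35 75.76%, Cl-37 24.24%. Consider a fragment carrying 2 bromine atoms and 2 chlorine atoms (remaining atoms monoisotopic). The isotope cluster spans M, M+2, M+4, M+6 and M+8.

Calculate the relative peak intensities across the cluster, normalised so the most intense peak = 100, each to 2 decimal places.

Bromine pattern (n=2): 0.25694761 : 0.49990478 : 0.24314761
Chlorine pattern (n=2): 0.57395776 : 0.36728448 : 0.05875776
Convolve the two distributions (both contribute in 2-u steps):
  M: 0.25694761×0.57395776 = 0.147477
  M+2: 0.25694761×0.36728448 + 0.49990478×0.57395776 = 0.381297
  M+4: 0.25694761×0.05875776 + 0.49990478×0.36728448 + 0.24314761×0.57395776 = 0.338261
  M+6: 0.49990478×0.05875776 + 0.24314761×0.36728448 = 0.118678
  M+8: 0.24314761×0.05875776 = 0.014287
Scale to base peak (0.381297) = 100: 38.68 : 100.00 : 88.71 : 31.12 : 3.75

38.68 : 100.00 : 88.71 : 31.12 : 3.75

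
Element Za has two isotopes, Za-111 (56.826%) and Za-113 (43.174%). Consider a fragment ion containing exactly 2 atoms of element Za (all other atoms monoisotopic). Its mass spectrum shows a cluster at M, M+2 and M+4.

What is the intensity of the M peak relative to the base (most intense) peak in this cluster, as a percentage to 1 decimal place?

Binomial terms of (0.56826 + 0.43174)^2: M 0.3229, M+2 0.4907, M+4 0.1864 → M+2 is the base peak.
P(M+2) = C(2,1) × 0.56826^1 × 0.43174^1 = 2 × 0.56826 × 0.43174 = 0.490681 (base)
P(M) = C(2,0) × 0.56826^2 × 0.43174^0 = 1 × 0.32291943 × 1.0000 = 0.322919
Relative intensity = 0.322919 / 0.490681 × 100 = 65.8

65.8%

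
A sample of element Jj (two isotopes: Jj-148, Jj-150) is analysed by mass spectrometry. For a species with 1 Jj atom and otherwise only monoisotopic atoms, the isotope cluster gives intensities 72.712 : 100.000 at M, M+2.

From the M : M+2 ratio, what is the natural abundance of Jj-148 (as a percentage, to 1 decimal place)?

42.1%

If p is the fraction of Jj that is Jj-148, then I(M+2)/I(M) = [C(1,1)·p^0·(1−p)] / p^1 = 1·(1−p)/p = 100.000/72.712 = 1.3753
(1−p)/p = 1.3753/1 = 1.3753  ⇒  p = 1/(1 + 1.3753) = 0.4210
Jj-148: 42.1%, Jj-150: 57.9%.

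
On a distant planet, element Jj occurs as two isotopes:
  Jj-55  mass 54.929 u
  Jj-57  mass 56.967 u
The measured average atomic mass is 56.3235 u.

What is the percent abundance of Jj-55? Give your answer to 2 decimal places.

Let x be the fractional abundance of Jj-55; then Jj-57 has abundance 1 − x.
54.929·x + 56.967·(1 − x) = 56.3235
(54.929 − 56.967)·x = 56.3235 − 56.967
x = -0.6435 / -2.038 = 0.31575 → 31.58% Jj-55, 68.42% Jj-57.

31.58%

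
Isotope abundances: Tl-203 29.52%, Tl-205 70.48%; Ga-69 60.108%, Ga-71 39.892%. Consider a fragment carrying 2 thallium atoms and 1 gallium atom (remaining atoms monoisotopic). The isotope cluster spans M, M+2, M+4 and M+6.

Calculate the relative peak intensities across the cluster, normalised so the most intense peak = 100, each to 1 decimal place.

11.3 : 61.3 : 100.0 : 42.7

Thallium pattern (n=2): 0.08714304 : 0.41611392 : 0.49674304
Gallium pattern (n=1): 0.60108 : 0.39892
Convolve the two distributions (both contribute in 2-u steps):
  M: 0.08714304×0.60108 = 0.052380
  M+2: 0.08714304×0.39892 + 0.41611392×0.60108 = 0.284881
  M+4: 0.41611392×0.39892 + 0.49674304×0.60108 = 0.464578
  M+6: 0.49674304×0.39892 = 0.198161
Scale to base peak (0.464578) = 100: 11.3 : 61.3 : 100.0 : 42.7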